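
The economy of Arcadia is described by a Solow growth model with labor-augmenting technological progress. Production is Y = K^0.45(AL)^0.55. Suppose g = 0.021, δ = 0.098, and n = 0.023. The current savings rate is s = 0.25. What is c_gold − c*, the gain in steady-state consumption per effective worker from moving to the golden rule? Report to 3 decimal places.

Δc ≈ 0.222

The effective depreciation rate is n + g + δ = 0.023 + 0.021 + 0.098 = 0.142.
Current steady state (s = 0.25): k* = (0.25/0.142)^(1/0.55) ≈ 2.7967, y* = 2.7967^0.45 ≈ 1.5885, c* = (1−0.25)·1.5885 ≈ 1.1914.
Golden rule sets MPK = n+g+δ: 0.45·k^(0.45−1) = 0.142, so k_gold = (0.45/0.142)^(1/0.55) ≈ 8.1428.
y_gold = 8.1428^0.45 ≈ 2.5695, c_gold = y_gold − 0.142·k_gold ≈ 1.4132.
Gain: Δc = 1.4132 − 1.1914 ≈ 0.2218.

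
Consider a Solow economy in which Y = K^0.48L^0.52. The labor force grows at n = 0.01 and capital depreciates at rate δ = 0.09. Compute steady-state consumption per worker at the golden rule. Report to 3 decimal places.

Capital per worker breaks even when investment replaces (n + δ)·k; here n + δ = 0.1.
Maximizing c = f(k) − (n+δ)·k gives f'(k) = n+δ, i.e. 0.48·k^(0.48−1) = 0.1, so k_gold = (0.48/0.1)^(1/0.52) ≈ 20.4211.
y_gold = 20.4211^0.48 ≈ 4.2544.
c_gold = y_gold − (n+δ)·k_gold = 4.2544 − 0.1·20.4211 ≈ 2.2123.

c_gold ≈ 2.212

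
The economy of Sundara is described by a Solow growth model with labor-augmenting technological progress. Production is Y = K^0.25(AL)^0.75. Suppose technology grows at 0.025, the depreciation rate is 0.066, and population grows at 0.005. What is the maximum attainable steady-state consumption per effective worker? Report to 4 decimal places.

c_gold ≈ 1.0319

n + g + δ = 0.005 + 0.025 + 0.066 = 0.096.
Golden rule sets MPK = n+g+δ: 0.25·k^(0.25−1) = 0.096, so k_gold = (0.25/0.096)^(1/0.75) ≈ 3.5828.
y_gold = 3.5828^0.25 ≈ 1.3758.
c_gold = y_gold − (n+g+δ)·k_gold = 1.3758 − 0.096·3.5828 ≈ 1.0319.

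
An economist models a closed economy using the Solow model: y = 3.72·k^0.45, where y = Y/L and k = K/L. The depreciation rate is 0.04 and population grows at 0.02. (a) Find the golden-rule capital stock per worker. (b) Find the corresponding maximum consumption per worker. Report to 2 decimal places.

Capital per worker breaks even when investment replaces (n + δ)·k; here n + δ = 0.06.
Setting f'(k) = n+δ gives 0.45·3.72·k^(0.45−1) = 0.06, hence k_gold = (0.45·3.72/0.06)^(1/0.55) ≈ 424.9827.
y_gold = 3.72·424.9827^0.45 ≈ 56.6644; c_gold = y_gold − 0.06·k_gold ≈ 31.1654.

(a) k_gold ≈ 424.98; (b) c_gold ≈ 31.17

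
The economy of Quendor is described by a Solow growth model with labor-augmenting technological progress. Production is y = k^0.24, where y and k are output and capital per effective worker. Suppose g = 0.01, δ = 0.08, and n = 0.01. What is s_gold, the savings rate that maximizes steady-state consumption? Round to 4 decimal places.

Break-even investment rate: n + g + δ = 0.01 + 0.01 + 0.08 = 0.1.
At the golden rule MPK = n+g+δ, and in any Cobb-Douglas steady state s = (n+g+δ)·k/y = MPK·k/y = capital's share 0.24.

s_gold = 0.2400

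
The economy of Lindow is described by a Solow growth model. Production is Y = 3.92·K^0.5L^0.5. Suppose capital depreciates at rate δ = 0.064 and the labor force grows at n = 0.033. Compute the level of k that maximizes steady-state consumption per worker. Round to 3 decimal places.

k_gold ≈ 408.290

The effective depreciation rate is n + δ = 0.033 + 0.064 = 0.097.
At the golden rule the marginal product of capital equals n+δ: 0.5·3.92·k^(0.5−1) = 0.097. Solving, k_gold = (0.5·3.92/0.097)^(1/0.5) ≈ 408.2899.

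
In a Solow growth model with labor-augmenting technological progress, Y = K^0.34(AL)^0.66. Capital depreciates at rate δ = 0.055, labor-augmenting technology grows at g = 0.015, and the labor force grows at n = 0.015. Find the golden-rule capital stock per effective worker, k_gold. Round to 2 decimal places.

The effective depreciation rate is n + g + δ = 0.015 + 0.015 + 0.055 = 0.085.
Setting f'(k) = n+g+δ gives 0.34·k^(0.34−1) = 0.085, hence k_gold = (0.34/0.085)^(1/0.66) ≈ 8.1698.

k_gold ≈ 8.17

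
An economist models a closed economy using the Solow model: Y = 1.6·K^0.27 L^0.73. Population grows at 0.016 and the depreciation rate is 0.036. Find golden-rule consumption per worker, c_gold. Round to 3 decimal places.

c_gold ≈ 2.556

n + δ = 0.016 + 0.036 = 0.052.
Golden rule sets MPK = n+δ: 0.27·1.6·k^(0.27−1) = 0.052, so k_gold = (0.27·1.6/0.052)^(1/0.73) ≈ 18.1787.
y_gold = 1.6·18.1787^0.27 ≈ 3.5011.
c_gold = y_gold − (n+δ)·k_gold = 3.5011 − 0.052·18.1787 ≈ 2.5558.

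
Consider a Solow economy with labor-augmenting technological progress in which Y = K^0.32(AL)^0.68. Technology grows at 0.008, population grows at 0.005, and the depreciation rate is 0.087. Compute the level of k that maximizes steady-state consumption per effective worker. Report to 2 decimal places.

Break-even investment rate: n + g + δ = 0.005 + 0.008 + 0.087 = 0.1.
At the golden rule the marginal product of capital equals n+g+δ: 0.32·k^(0.32−1) = 0.1. Solving, k_gold = (0.32/0.1)^(1/0.68) ≈ 5.5318.

k_gold ≈ 5.53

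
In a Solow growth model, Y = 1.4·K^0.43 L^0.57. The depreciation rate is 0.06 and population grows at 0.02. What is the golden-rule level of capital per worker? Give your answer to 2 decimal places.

k_gold ≈ 34.49

Break-even investment rate: n + δ = 0.02 + 0.06 = 0.08.
At the golden rule the marginal product of capital equals n+δ: 0.43·1.4·k^(0.43−1) = 0.08. Solving, k_gold = (0.43·1.4/0.08)^(1/0.57) ≈ 34.4930.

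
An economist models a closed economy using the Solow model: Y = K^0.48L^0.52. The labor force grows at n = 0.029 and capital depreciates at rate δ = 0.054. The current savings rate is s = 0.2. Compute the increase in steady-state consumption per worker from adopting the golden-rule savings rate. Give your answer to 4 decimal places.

Δc ≈ 0.8259

The effective depreciation rate is n + δ = 0.029 + 0.054 = 0.083.
Current steady state (s = 0.2): k* = (0.2/0.083)^(1/0.52) ≈ 5.4265, y* = 5.4265^0.48 ≈ 2.2520, c* = (1−0.2)·2.2520 ≈ 1.8016.
Maximizing c = f(k) − (n+δ)·k gives f'(k) = n+δ, i.e. 0.48·k^(0.48−1) = 0.083, so k_gold = (0.48/0.083)^(1/0.52) ≈ 29.2212.
y_gold = 29.2212^0.48 ≈ 5.0528, c_gold = y_gold − 0.083·k_gold ≈ 2.6275.
Gain: Δc = 2.6275 − 1.8016 ≈ 0.8259.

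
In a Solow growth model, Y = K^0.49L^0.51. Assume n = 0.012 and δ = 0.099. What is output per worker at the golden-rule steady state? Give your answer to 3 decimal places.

y_gold ≈ 4.165

The effective depreciation rate is n + δ = 0.012 + 0.099 = 0.111.
Maximizing c = f(k) − (n+δ)·k gives f'(k) = n+δ, i.e. 0.49·k^(0.49−1) = 0.111, so k_gold = (0.49/0.111)^(1/0.51) ≈ 18.3847.
Output: y_gold = k_gold^0.49 = 18.3847^0.49 ≈ 4.1647.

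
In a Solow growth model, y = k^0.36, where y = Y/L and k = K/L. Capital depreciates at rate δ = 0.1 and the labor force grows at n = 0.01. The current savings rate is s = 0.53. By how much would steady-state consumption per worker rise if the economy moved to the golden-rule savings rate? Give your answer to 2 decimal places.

Capital per worker breaks even when investment replaces (n + δ)·k; here n + δ = 0.11.
Current steady state (s = 0.53): k* = (0.53/0.11)^(1/0.64) ≈ 11.6682, y* = 11.6682^0.36 ≈ 2.4217, c* = (1−0.53)·2.4217 ≈ 1.1382.
Maximizing c = f(k) − (n+δ)·k gives f'(k) = n+δ, i.e. 0.36·k^(0.36−1) = 0.11, so k_gold = (0.36/0.11)^(1/0.64) ≈ 6.3760.
y_gold = 6.3760^0.36 ≈ 1.9482, c_gold = y_gold − 0.11·k_gold ≈ 1.2469.
Gain: Δc = 1.2469 − 1.1382 ≈ 0.1087.

Δc ≈ 0.11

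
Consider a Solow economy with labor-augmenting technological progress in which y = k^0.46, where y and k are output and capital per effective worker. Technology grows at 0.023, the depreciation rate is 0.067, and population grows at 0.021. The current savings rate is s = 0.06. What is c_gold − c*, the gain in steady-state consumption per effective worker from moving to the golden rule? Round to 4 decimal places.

n + g + δ = 0.021 + 0.023 + 0.067 = 0.111.
Current steady state (s = 0.06): k* = (0.06/0.111)^(1/0.54) ≈ 0.3201, y* = 0.3201^0.46 ≈ 0.5921, c* = (1−0.06)·0.5921 ≈ 0.5566.
Maximizing c = f(k) − (n+g+δ)·k gives f'(k) = n+g+δ, i.e. 0.46·k^(0.46−1) = 0.111, so k_gold = (0.46/0.111)^(1/0.54) ≈ 13.9123.
y_gold = 13.9123^0.46 ≈ 3.3571, c_gold = y_gold − 0.111·k_gold ≈ 1.8128.
Gain: Δc = 1.8128 − 0.5566 ≈ 1.2562.

Δc ≈ 1.2562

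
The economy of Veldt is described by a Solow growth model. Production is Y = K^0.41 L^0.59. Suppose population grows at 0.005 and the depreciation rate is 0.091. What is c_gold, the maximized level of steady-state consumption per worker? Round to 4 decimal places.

c_gold ≈ 1.6181

Capital per worker breaks even when investment replaces (n + δ)·k; here n + δ = 0.096.
At the golden rule the marginal product of capital equals n+δ: 0.41·k^(0.41−1) = 0.096. Solving, k_gold = (0.41/0.096)^(1/0.59) ≈ 11.7129.
y_gold = 11.7129^0.41 ≈ 2.7425.
c_gold = y_gold − (n+δ)·k_gold = 2.7425 − 0.096·11.7129 ≈ 1.6181.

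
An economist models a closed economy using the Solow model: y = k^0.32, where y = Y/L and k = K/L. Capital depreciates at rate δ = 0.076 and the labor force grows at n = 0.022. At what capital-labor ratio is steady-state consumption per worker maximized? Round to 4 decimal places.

n + δ = 0.022 + 0.076 = 0.098.
Golden rule sets MPK = n+δ: 0.32·k^(0.32−1) = 0.098, so k_gold = (0.32/0.098)^(1/0.68) ≈ 5.6986.

k_gold ≈ 5.6986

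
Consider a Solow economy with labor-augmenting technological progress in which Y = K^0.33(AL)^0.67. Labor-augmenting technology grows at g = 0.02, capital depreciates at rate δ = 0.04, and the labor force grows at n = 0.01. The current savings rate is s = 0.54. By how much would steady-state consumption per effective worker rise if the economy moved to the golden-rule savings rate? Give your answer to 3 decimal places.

Break-even investment rate: n + g + δ = 0.01 + 0.02 + 0.04 = 0.07.
Current steady state (s = 0.54): k* = (0.54/0.07)^(1/0.67) ≈ 21.1019, y* = 21.1019^0.33 ≈ 2.7354, c* = (1−0.54)·2.7354 ≈ 1.2583.
Maximizing c = f(k) − (n+g+δ)·k gives f'(k) = n+g+δ, i.e. 0.33·k^(0.33−1) = 0.07, so k_gold = (0.33/0.07)^(1/0.67) ≈ 10.1181.
y_gold = 10.1181^0.33 ≈ 2.1463, c_gold = y_gold − 0.07·k_gold ≈ 1.4380.
Gain: Δc = 1.4380 − 1.2583 ≈ 0.1797.

Δc ≈ 0.180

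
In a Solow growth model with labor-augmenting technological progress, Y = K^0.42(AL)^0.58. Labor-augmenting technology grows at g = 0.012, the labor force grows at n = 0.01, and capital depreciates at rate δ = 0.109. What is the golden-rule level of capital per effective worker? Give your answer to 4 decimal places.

n + g + δ = 0.01 + 0.012 + 0.109 = 0.131.
At the golden rule the marginal product of capital equals n+g+δ: 0.42·k^(0.42−1) = 0.131. Solving, k_gold = (0.42/0.131)^(1/0.58) ≈ 7.4538.

k_gold ≈ 7.4538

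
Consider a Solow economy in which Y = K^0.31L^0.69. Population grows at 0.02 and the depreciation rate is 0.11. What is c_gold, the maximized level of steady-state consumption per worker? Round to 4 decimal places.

c_gold ≈ 1.0196

Capital per worker breaks even when investment replaces (n + δ)·k; here n + δ = 0.13.
Golden rule sets MPK = n+δ: 0.31·k^(0.31−1) = 0.13, so k_gold = (0.31/0.13)^(1/0.69) ≈ 3.5236.
y_gold = 3.5236^0.31 ≈ 1.4776.
c_gold = y_gold − (n+δ)·k_gold = 1.4776 − 0.13·3.5236 ≈ 1.0196.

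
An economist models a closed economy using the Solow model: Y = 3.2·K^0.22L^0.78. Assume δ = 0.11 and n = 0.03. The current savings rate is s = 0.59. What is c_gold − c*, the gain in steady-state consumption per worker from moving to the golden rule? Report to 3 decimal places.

Δc ≈ 1.203

n + δ = 0.03 + 0.11 = 0.14.
Current steady state (s = 0.59): k* = (0.59·3.2/0.14)^(1/0.78) ≈ 28.0903, y* = 3.2·28.0903^0.22 ≈ 6.6655, c* = (1−0.59)·6.6655 ≈ 2.7329.
At the golden rule the marginal product of capital equals n+δ: 0.22·3.2·k^(0.22−1) = 0.14. Solving, k_gold = (0.22·3.2/0.14)^(1/0.78) ≈ 7.9303.
y_gold = 3.2·7.9303^0.22 ≈ 5.0465, c_gold = y_gold − 0.14·k_gold ≈ 3.9363.
Gain: Δc = 3.9363 − 2.7329 ≈ 1.2034.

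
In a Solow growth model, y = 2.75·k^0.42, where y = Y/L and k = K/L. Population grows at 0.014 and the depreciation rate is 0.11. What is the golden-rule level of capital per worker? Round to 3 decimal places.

k_gold ≈ 46.878

n + δ = 0.014 + 0.11 = 0.124.
At the golden rule the marginal product of capital equals n+δ: 0.42·2.75·k^(0.42−1) = 0.124. Solving, k_gold = (0.42·2.75/0.124)^(1/0.58) ≈ 46.8777.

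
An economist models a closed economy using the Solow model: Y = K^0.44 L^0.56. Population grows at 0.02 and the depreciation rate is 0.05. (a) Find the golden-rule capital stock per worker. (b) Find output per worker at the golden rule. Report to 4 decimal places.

Break-even investment rate: n + δ = 0.02 + 0.05 = 0.07.
Setting f'(k) = n+δ gives 0.44·k^(0.44−1) = 0.07, hence k_gold = (0.44/0.07)^(1/0.56) ≈ 26.6461.
y_gold = 26.6461^0.44 ≈ 4.2391.

(a) k_gold ≈ 26.6461; (b) y_gold ≈ 4.2391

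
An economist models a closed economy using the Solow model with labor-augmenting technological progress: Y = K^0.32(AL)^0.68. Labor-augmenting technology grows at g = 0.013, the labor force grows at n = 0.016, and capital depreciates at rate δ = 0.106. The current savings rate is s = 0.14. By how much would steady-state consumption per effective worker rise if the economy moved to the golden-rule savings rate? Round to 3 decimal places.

Δc ≈ 0.146

Capital per effective worker breaks even when investment replaces (n + g + δ)·k; here n + g + δ = 0.135.
Current steady state (s = 0.14): k* = (0.14/0.135)^(1/0.68) ≈ 1.0549, y* = 1.0549^0.32 ≈ 1.0173, c* = (1−0.14)·1.0173 ≈ 0.8748.
Golden rule sets MPK = n+g+δ: 0.32·k^(0.32−1) = 0.135, so k_gold = (0.32/0.135)^(1/0.68) ≈ 3.5580.
y_gold = 3.5580^0.32 ≈ 1.5010, c_gold = y_gold − 0.135·k_gold ≈ 1.0207.
Gain: Δc = 1.0207 − 0.8748 ≈ 0.1458.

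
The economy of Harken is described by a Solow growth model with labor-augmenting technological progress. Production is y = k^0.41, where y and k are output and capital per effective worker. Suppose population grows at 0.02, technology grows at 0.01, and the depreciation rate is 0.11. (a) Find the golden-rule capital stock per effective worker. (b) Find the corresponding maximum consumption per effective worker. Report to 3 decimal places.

Break-even investment rate: n + g + δ = 0.02 + 0.01 + 0.11 = 0.14.
Setting f'(k) = n+g+δ gives 0.41·k^(0.41−1) = 0.14, hence k_gold = (0.41/0.14)^(1/0.59) ≈ 6.1793.
y_gold = 6.1793^0.41 ≈ 2.1100; c_gold = y_gold − 0.14·k_gold ≈ 1.2449.

(a) k_gold ≈ 6.179; (b) c_gold ≈ 1.245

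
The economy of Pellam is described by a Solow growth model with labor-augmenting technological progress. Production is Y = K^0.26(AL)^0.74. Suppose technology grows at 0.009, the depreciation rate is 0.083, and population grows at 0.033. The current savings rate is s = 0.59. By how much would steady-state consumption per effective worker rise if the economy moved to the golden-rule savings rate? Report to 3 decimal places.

Δc ≈ 0.250

The effective depreciation rate is n + g + δ = 0.033 + 0.009 + 0.083 = 0.125.
Current steady state (s = 0.59): k* = (0.59/0.125)^(1/0.74) ≈ 8.1420, y* = 8.1420^0.26 ≈ 1.7250, c* = (1−0.59)·1.7250 ≈ 0.7073.
Maximizing c = f(k) − (n+g+δ)·k gives f'(k) = n+g+δ, i.e. 0.26·k^(0.26−1) = 0.125, so k_gold = (0.26/0.125)^(1/0.74) ≈ 2.6904.
y_gold = 2.6904^0.26 ≈ 1.2935, c_gold = y_gold − 0.125·k_gold ≈ 0.9572.
Gain: Δc = 0.9572 − 0.7073 ≈ 0.2499.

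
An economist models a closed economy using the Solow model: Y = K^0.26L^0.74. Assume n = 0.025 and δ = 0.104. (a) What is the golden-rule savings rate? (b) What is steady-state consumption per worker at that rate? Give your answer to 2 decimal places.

(a) s_gold = 0.26; (b) c_gold ≈ 0.95

Capital per worker breaks even when investment replaces (n + δ)·k; here n + δ = 0.129.
For Cobb-Douglas, s_gold equals capital's share: s_gold = 0.26.
At the golden rule the marginal product of capital equals n+δ: 0.26·k^(0.26−1) = 0.129. Solving, k_gold = (0.26/0.129)^(1/0.74) ≈ 2.5783.
y_gold = 2.5783^0.26 ≈ 1.2792; c_gold = (1−0.26)·y_gold ≈ 0.9466.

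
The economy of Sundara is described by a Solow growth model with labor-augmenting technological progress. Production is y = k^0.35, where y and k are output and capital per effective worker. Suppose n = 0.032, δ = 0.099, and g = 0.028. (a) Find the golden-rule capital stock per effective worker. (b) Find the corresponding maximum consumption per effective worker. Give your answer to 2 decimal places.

Capital per effective worker breaks even when investment replaces (n + g + δ)·k; here n + g + δ = 0.159.
Setting f'(k) = n+g+δ gives 0.35·k^(0.35−1) = 0.159, hence k_gold = (0.35/0.159)^(1/0.65) ≈ 3.3666.
y_gold = 3.3666^0.35 ≈ 1.5294; c_gold = y_gold − 0.159·k_gold ≈ 0.9941.

(a) k_gold ≈ 3.37; (b) c_gold ≈ 0.99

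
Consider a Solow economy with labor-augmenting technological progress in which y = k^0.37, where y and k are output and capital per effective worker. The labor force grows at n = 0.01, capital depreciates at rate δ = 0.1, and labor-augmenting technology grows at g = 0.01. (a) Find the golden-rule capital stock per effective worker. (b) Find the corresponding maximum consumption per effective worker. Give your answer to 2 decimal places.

n + g + δ = 0.01 + 0.01 + 0.1 = 0.12.
Maximizing c = f(k) − (n+g+δ)·k gives f'(k) = n+g+δ, i.e. 0.37·k^(0.37−1) = 0.12, so k_gold = (0.37/0.12)^(1/0.63) ≈ 5.9734.
y_gold = 5.9734^0.37 ≈ 1.9373; c_gold = y_gold − 0.12·k_gold ≈ 1.2205.

(a) k_gold ≈ 5.97; (b) c_gold ≈ 1.22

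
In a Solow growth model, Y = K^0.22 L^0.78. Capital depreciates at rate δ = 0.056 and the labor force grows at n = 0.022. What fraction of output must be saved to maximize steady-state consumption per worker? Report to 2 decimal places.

Capital per worker breaks even when investment replaces (n + δ)·k; here n + δ = 0.078.
At the golden rule MPK = n+δ, and in any Cobb-Douglas steady state s = (n+δ)·k/y = MPK·k/y = capital's share 0.22.

s_gold = 0.22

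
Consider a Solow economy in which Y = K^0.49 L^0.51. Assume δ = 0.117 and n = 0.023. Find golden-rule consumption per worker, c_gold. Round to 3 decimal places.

c_gold ≈ 1.699

Break-even investment rate: n + δ = 0.023 + 0.117 = 0.14.
Golden rule sets MPK = n+δ: 0.49·k^(0.49−1) = 0.14, so k_gold = (0.49/0.14)^(1/0.51) ≈ 11.6627.
y_gold = 11.6627^0.49 ≈ 3.3322.
c_gold = y_gold − (n+δ)·k_gold = 3.3322 − 0.14·11.6627 ≈ 1.6994.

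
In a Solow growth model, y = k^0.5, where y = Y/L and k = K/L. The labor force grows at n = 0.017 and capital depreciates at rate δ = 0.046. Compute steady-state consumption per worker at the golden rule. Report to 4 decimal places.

Break-even investment rate: n + δ = 0.017 + 0.046 = 0.063.
Setting f'(k) = n+δ gives 0.5·k^(0.5−1) = 0.063, hence k_gold = (0.5/0.063)^(1/0.5) ≈ 62.9882.
y_gold = 62.9882^0.5 ≈ 7.9365.
c_gold = y_gold − (n+δ)·k_gold = 7.9365 − 0.063·62.9882 ≈ 3.9683.

c_gold ≈ 3.9683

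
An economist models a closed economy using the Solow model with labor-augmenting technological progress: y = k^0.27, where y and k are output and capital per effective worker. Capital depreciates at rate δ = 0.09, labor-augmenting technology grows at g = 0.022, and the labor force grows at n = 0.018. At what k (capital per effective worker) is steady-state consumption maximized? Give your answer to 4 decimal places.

k_gold ≈ 2.7216

n + g + δ = 0.018 + 0.022 + 0.09 = 0.13.
At the golden rule the marginal product of capital equals n+g+δ: 0.27·k^(0.27−1) = 0.13. Solving, k_gold = (0.27/0.13)^(1/0.73) ≈ 2.7216.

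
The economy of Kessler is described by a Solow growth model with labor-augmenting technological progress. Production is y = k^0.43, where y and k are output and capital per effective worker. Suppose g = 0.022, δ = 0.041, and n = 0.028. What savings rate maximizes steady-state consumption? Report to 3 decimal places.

s_gold = 0.430

The effective depreciation rate is n + g + δ = 0.028 + 0.022 + 0.041 = 0.091.
At the golden rule MPK = n+g+δ, and in any Cobb-Douglas steady state s = (n+g+δ)·k/y = MPK·k/y = capital's share 0.43.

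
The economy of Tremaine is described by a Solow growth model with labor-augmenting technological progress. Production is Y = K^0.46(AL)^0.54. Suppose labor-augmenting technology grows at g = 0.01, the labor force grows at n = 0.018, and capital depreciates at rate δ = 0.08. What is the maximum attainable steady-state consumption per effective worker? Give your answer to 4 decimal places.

The effective depreciation rate is n + g + δ = 0.018 + 0.01 + 0.08 = 0.108.
Golden rule sets MPK = n+g+δ: 0.46·k^(0.46−1) = 0.108, so k_gold = (0.46/0.108)^(1/0.54) ≈ 14.6364.
y_gold = 14.6364^0.46 ≈ 3.4364.
c_gold = y_gold − (n+g+δ)·k_gold = 3.4364 − 0.108·14.6364 ≈ 1.8556.

c_gold ≈ 1.8556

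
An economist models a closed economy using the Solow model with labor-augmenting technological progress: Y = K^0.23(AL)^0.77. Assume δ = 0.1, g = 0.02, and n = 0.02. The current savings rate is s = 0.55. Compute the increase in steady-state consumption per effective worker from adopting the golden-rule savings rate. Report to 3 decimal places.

Δc ≈ 0.216

Capital per effective worker breaks even when investment replaces (n + g + δ)·k; here n + g + δ = 0.14.
Current steady state (s = 0.55): k* = (0.55/0.14)^(1/0.77) ≈ 5.9120, y* = 5.9120^0.23 ≈ 1.5049, c* = (1−0.55)·1.5049 ≈ 0.6772.
Golden rule sets MPK = n+g+δ: 0.23·k^(0.23−1) = 0.14, so k_gold = (0.23/0.14)^(1/0.77) ≈ 1.9055.
y_gold = 1.9055^0.23 ≈ 1.1598, c_gold = y_gold − 0.14·k_gold ≈ 0.8931.
Gain: Δc = 0.8931 − 0.6772 ≈ 0.2159.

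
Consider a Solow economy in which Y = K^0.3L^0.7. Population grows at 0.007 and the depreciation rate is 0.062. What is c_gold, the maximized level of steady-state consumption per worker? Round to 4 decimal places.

Capital per worker breaks even when investment replaces (n + δ)·k; here n + δ = 0.069.
At the golden rule the marginal product of capital equals n+δ: 0.3·k^(0.3−1) = 0.069. Solving, k_gold = (0.3/0.069)^(1/0.7) ≈ 8.1624.
y_gold = 8.1624^0.3 ≈ 1.8773.
c_gold = y_gold − (n+δ)·k_gold = 1.8773 − 0.069·8.1624 ≈ 1.3141.

c_gold ≈ 1.3141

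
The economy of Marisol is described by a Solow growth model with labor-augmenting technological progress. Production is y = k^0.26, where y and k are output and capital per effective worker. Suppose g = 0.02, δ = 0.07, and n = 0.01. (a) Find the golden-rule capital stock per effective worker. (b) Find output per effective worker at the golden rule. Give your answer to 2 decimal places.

(a) k_gold ≈ 3.64; (b) y_gold ≈ 1.40

n + g + δ = 0.01 + 0.02 + 0.07 = 0.1.
Golden rule sets MPK = n+g+δ: 0.26·k^(0.26−1) = 0.1, so k_gold = (0.26/0.1)^(1/0.74) ≈ 3.6373.
y_gold = 3.6373^0.26 ≈ 1.3989.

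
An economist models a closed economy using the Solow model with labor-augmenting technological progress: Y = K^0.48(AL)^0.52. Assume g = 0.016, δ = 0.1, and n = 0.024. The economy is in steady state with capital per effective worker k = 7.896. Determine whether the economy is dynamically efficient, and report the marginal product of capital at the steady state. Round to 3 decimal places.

Capital per effective worker breaks even when investment replaces (n + g + δ)·k; here n + g + δ = 0.14.
MPK = 0.48·k^(0.48−1) = 0.48·7.896^(-0.52) ≈ 0.1639.
MPK > 0.14, so the economy is dynamically efficient (under-saving).

dynamically efficient; MPK ≈ 0.164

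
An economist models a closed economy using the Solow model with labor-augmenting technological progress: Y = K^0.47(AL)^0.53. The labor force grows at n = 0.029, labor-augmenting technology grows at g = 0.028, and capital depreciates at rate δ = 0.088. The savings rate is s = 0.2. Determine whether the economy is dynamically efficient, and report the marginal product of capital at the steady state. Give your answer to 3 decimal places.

dynamically efficient; MPK ≈ 0.341

Break-even investment rate: n + g + δ = 0.029 + 0.028 + 0.088 = 0.145.
Steady-state k*: s·k^0.47 = 0.145·k gives k* = (0.2/0.145)^(1/0.53) ≈ 1.8345.
MPK = 0.47·1.8345^(-0.53) ≈ 0.3407.
MPK > n+g+δ = 0.145, so the economy is dynamically efficient (under-saving).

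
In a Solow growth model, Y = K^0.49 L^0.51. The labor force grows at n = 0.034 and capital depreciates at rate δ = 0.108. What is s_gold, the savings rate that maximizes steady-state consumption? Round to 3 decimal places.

s_gold = 0.490

Capital per worker breaks even when investment replaces (n + δ)·k; here n + δ = 0.142.
At the golden rule MPK = n+δ, and in any Cobb-Douglas steady state s = (n+δ)·k/y = MPK·k/y = capital's share 0.49.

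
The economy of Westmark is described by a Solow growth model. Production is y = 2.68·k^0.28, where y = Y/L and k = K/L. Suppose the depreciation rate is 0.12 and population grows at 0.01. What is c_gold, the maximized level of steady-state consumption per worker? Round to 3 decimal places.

c_gold ≈ 3.815

Capital per worker breaks even when investment replaces (n + δ)·k; here n + δ = 0.13.
Setting f'(k) = n+δ gives 0.28·2.68·k^(0.28−1) = 0.13, hence k_gold = (0.28·2.68/0.13)^(1/0.72) ≈ 11.4138.
y_gold = 2.68·11.4138^0.28 ≈ 5.2993.
c_gold = y_gold − (n+δ)·k_gold = 5.2993 − 0.13·11.4138 ≈ 3.8155.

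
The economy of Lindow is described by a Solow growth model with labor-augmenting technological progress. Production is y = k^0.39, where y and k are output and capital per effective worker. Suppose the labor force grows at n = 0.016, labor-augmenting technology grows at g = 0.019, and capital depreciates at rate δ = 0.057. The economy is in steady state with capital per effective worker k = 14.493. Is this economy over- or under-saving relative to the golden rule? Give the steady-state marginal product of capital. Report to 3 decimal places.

Break-even investment rate: n + g + δ = 0.016 + 0.019 + 0.057 = 0.092.
MPK = 0.39·k^(0.39−1) = 0.39·14.493^(-0.61) ≈ 0.0763.
MPK < 0.092, so the economy is dynamically inefficient (over-saving).

over-saving; MPK ≈ 0.076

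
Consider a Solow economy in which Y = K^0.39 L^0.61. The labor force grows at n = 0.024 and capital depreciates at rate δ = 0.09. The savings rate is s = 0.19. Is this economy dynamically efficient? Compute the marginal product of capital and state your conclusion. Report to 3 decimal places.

dynamically efficient; MPK ≈ 0.234

The effective depreciation rate is n + δ = 0.024 + 0.09 = 0.114.
Steady-state k*: s·k^0.39 = 0.114·k gives k* = (0.19/0.114)^(1/0.61) ≈ 2.3104.
MPK = 0.39·2.3104^(-0.61) ≈ 0.2340.
MPK > n+δ = 0.114, so the economy is dynamically efficient (under-saving).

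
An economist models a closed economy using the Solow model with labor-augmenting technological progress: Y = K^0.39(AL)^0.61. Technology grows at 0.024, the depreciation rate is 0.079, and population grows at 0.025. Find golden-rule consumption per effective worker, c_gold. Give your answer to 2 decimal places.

c_gold ≈ 1.24

Capital per effective worker breaks even when investment replaces (n + g + δ)·k; here n + g + δ = 0.128.
At the golden rule the marginal product of capital equals n+g+δ: 0.39·k^(0.39−1) = 0.128. Solving, k_gold = (0.39/0.128)^(1/0.61) ≈ 6.2116.
y_gold = 6.2116^0.39 ≈ 2.0387.
c_gold = y_gold − (n+g+δ)·k_gold = 2.0387 − 0.128·6.2116 ≈ 1.2436.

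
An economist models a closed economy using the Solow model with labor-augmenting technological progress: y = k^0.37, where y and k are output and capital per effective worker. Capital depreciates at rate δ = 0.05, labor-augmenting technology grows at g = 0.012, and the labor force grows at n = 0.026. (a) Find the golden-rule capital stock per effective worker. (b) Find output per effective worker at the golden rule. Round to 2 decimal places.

(a) k_gold ≈ 9.77; (b) y_gold ≈ 2.32

n + g + δ = 0.026 + 0.012 + 0.05 = 0.088.
Setting f'(k) = n+g+δ gives 0.37·k^(0.37−1) = 0.088, hence k_gold = (0.37/0.088)^(1/0.63) ≈ 9.7731.
y_gold = 9.7731^0.37 ≈ 2.3244.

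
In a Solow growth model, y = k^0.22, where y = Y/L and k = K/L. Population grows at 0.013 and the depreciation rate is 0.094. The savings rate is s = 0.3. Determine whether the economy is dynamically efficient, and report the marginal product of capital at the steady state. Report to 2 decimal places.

dynamically inefficient; MPK ≈ 0.08

The effective depreciation rate is n + δ = 0.013 + 0.094 = 0.107.
Steady-state k*: s·k^0.22 = 0.107·k gives k* = (0.3/0.107)^(1/0.78) ≈ 3.7499.
MPK = 0.22·3.7499^(-0.78) ≈ 0.0785.
MPK < n+δ = 0.107, so the economy is dynamically inefficient (over-saving).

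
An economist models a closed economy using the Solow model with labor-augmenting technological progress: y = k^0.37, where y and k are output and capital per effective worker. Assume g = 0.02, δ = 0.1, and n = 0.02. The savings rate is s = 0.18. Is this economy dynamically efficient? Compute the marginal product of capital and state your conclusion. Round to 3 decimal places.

Break-even investment rate: n + g + δ = 0.02 + 0.02 + 0.1 = 0.14.
Steady-state k*: s·k^0.37 = 0.14·k gives k* = (0.18/0.14)^(1/0.63) ≈ 1.4902.
MPK = 0.37·1.4902^(-0.63) ≈ 0.2878.
MPK > n+g+δ = 0.14, so the economy is dynamically efficient (under-saving).

dynamically efficient; MPK ≈ 0.288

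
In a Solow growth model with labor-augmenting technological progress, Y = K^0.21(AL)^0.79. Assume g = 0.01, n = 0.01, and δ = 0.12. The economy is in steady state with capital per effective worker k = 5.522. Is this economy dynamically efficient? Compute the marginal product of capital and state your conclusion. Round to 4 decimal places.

dynamically inefficient; MPK ≈ 0.0544

n + g + δ = 0.01 + 0.01 + 0.12 = 0.14.
MPK = 0.21·k^(0.21−1) = 0.21·5.522^(-0.79) ≈ 0.0544.
MPK < 0.14, so the economy is dynamically inefficient (over-saving).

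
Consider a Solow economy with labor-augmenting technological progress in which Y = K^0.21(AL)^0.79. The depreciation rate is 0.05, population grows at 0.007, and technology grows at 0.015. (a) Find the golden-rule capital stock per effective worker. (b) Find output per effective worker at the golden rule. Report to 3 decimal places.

The effective depreciation rate is n + g + δ = 0.007 + 0.015 + 0.05 = 0.072.
Maximizing c = f(k) − (n+g+δ)·k gives f'(k) = n+g+δ, i.e. 0.21·k^(0.21−1) = 0.072, so k_gold = (0.21/0.072)^(1/0.79) ≈ 3.8767.
y_gold = 3.8767^0.21 ≈ 1.3292.

(a) k_gold ≈ 3.877; (b) y_gold ≈ 1.329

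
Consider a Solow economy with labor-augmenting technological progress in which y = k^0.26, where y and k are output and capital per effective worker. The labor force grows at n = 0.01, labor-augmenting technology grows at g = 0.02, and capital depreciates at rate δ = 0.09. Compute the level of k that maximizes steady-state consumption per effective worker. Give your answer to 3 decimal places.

Capital per effective worker breaks even when investment replaces (n + g + δ)·k; here n + g + δ = 0.12.
Maximizing c = f(k) − (n+g+δ)·k gives f'(k) = n+g+δ, i.e. 0.26·k^(0.26−1) = 0.12, so k_gold = (0.26/0.12)^(1/0.74) ≈ 2.8430.

k_gold ≈ 2.843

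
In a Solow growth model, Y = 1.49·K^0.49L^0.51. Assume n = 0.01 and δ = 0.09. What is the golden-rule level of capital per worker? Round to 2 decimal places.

k_gold ≈ 49.31

Capital per worker breaks even when investment replaces (n + δ)·k; here n + δ = 0.1.
At the golden rule the marginal product of capital equals n+δ: 0.49·1.49·k^(0.49−1) = 0.1. Solving, k_gold = (0.49·1.49/0.1)^(1/0.51) ≈ 49.3068.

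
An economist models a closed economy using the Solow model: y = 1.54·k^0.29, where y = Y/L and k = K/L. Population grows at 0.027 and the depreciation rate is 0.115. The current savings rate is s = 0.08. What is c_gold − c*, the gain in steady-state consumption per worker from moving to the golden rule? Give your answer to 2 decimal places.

Δc ≈ 0.41

The effective depreciation rate is n + δ = 0.027 + 0.115 = 0.142.
Current steady state (s = 0.08): k* = (0.08·1.54/0.142)^(1/0.71) ≈ 0.8187, y* = 1.54·0.8187^0.29 ≈ 1.4532, c* = (1−0.08)·1.4532 ≈ 1.3370.
At the golden rule the marginal product of capital equals n+δ: 0.29·1.54·k^(0.29−1) = 0.142. Solving, k_gold = (0.29·1.54/0.142)^(1/0.71) ≈ 5.0221.
y_gold = 1.54·5.0221^0.29 ≈ 2.4591, c_gold = y_gold − 0.142·k_gold ≈ 1.7460.
Gain: Δc = 1.7460 − 1.3370 ≈ 0.4090.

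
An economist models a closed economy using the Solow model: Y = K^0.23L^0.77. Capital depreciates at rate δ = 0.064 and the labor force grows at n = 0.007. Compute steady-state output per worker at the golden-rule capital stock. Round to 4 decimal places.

n + δ = 0.007 + 0.064 = 0.071.
Maximizing c = f(k) − (n+δ)·k gives f'(k) = n+δ, i.e. 0.23·k^(0.23−1) = 0.071, so k_gold = (0.23/0.071)^(1/0.77) ≈ 4.6020.
Output: y_gold = k_gold^0.23 = 4.6020^0.23 ≈ 1.4206.

y_gold ≈ 1.4206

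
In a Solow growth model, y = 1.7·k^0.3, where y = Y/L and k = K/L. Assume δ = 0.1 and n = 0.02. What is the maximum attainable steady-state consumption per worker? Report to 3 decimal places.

c_gold ≈ 2.212

Capital per worker breaks even when investment replaces (n + δ)·k; here n + δ = 0.12.
At the golden rule the marginal product of capital equals n+δ: 0.3·1.7·k^(0.3−1) = 0.12. Solving, k_gold = (0.3·1.7/0.12)^(1/0.7) ≈ 7.9013.
y_gold = 1.7·7.9013^0.3 ≈ 3.1605.
c_gold = y_gold − (n+δ)·k_gold = 3.1605 − 0.12·7.9013 ≈ 2.2124.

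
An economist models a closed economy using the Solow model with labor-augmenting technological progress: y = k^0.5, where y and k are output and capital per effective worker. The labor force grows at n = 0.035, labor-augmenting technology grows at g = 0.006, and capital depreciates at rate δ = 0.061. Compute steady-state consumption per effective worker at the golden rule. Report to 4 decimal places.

c_gold ≈ 2.4510

Break-even investment rate: n + g + δ = 0.035 + 0.006 + 0.061 = 0.102.
Golden rule sets MPK = n+g+δ: 0.5·k^(0.5−1) = 0.102, so k_gold = (0.5/0.102)^(1/0.5) ≈ 24.0292.
y_gold = 24.0292^0.5 ≈ 4.9020.
c_gold = y_gold − (n+g+δ)·k_gold = 4.9020 − 0.102·24.0292 ≈ 2.4510.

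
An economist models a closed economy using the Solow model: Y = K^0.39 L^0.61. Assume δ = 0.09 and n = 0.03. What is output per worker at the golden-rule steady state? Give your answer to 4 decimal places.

y_gold ≈ 2.1246

Capital per worker breaks even when investment replaces (n + δ)·k; here n + δ = 0.12.
Maximizing c = f(k) − (n+δ)·k gives f'(k) = n+δ, i.e. 0.39·k^(0.39−1) = 0.12, so k_gold = (0.39/0.12)^(1/0.61) ≈ 6.9048.
Output: y_gold = k_gold^0.39 = 6.9048^0.39 ≈ 2.1246.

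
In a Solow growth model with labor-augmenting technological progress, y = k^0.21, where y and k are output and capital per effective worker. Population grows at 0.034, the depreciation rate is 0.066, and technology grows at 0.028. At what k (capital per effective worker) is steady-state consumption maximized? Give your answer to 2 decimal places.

k_gold ≈ 1.87

The effective depreciation rate is n + g + δ = 0.034 + 0.028 + 0.066 = 0.128.
Setting f'(k) = n+g+δ gives 0.21·k^(0.21−1) = 0.128, hence k_gold = (0.21/0.128)^(1/0.79) ≈ 1.8714.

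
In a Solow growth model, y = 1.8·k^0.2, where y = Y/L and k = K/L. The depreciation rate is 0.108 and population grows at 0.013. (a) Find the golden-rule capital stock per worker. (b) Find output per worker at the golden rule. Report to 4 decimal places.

(a) k_gold ≈ 3.9075; (b) y_gold ≈ 2.3640

Break-even investment rate: n + δ = 0.013 + 0.108 = 0.121.
Maximizing c = f(k) − (n+δ)·k gives f'(k) = n+δ, i.e. 0.2·1.8·k^(0.2−1) = 0.121, so k_gold = (0.2·1.8/0.121)^(1/0.8) ≈ 3.9075.
y_gold = 1.8·3.9075^0.2 ≈ 2.3640.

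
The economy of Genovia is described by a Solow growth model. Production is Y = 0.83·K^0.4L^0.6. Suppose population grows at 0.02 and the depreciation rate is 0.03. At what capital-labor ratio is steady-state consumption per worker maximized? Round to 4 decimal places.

k_gold ≈ 23.4574

The effective depreciation rate is n + δ = 0.02 + 0.03 = 0.05.
Maximizing c = f(k) − (n+δ)·k gives f'(k) = n+δ, i.e. 0.4·0.83·k^(0.4−1) = 0.05, so k_gold = (0.4·0.83/0.05)^(1/0.6) ≈ 23.4574.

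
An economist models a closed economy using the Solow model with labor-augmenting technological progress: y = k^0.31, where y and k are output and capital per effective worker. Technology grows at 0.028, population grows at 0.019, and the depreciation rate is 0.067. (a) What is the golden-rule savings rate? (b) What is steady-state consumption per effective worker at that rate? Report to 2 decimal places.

(a) s_gold = 0.31; (b) c_gold ≈ 1.08

n + g + δ = 0.019 + 0.028 + 0.067 = 0.114.
For Cobb-Douglas, s_gold equals capital's share: s_gold = 0.31.
Golden rule sets MPK = n+g+δ: 0.31·k^(0.31−1) = 0.114, so k_gold = (0.31/0.114)^(1/0.69) ≈ 4.2623.
y_gold = 4.2623^0.31 ≈ 1.5674; c_gold = (1−0.31)·y_gold ≈ 1.0815.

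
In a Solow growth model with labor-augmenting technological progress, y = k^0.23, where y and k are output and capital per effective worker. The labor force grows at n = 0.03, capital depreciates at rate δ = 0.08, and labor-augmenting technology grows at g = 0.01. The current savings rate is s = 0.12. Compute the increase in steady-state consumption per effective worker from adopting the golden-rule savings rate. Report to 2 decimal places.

Δc ≈ 0.06

Capital per effective worker breaks even when investment replaces (n + g + δ)·k; here n + g + δ = 0.12.
Current steady state (s = 0.12): k* = (0.12/0.12)^(1/0.77) ≈ 1.0000, y* = 1.0000^0.23 ≈ 1.0000, c* = (1−0.12)·1.0000 ≈ 0.8800.
Golden rule sets MPK = n+g+δ: 0.23·k^(0.23−1) = 0.12, so k_gold = (0.23/0.12)^(1/0.77) ≈ 2.3278.
y_gold = 2.3278^0.23 ≈ 1.2145, c_gold = y_gold − 0.12·k_gold ≈ 0.9352.
Gain: Δc = 0.9352 − 0.8800 ≈ 0.0552.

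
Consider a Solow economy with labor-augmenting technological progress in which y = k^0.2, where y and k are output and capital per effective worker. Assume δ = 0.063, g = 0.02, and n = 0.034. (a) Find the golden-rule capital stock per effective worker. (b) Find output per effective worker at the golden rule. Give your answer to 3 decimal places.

The effective depreciation rate is n + g + δ = 0.034 + 0.02 + 0.063 = 0.117.
Maximizing c = f(k) − (n+g+δ)·k gives f'(k) = n+g+δ, i.e. 0.2·k^(0.2−1) = 0.117, so k_gold = (0.2/0.117)^(1/0.8) ≈ 1.9546.
y_gold = 1.9546^0.2 ≈ 1.1434.

(a) k_gold ≈ 1.955; (b) y_gold ≈ 1.143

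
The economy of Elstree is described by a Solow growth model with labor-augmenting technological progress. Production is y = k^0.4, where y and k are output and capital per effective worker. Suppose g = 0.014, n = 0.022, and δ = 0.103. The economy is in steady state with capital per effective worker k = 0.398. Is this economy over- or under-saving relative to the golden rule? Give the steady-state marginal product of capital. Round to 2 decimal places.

The effective depreciation rate is n + g + δ = 0.022 + 0.014 + 0.103 = 0.139.
MPK = 0.4·k^(0.4−1) = 0.4·0.398^(-0.6) ≈ 0.6952.
MPK > 0.139, so the economy is dynamically efficient (under-saving).

under-saving; MPK ≈ 0.70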